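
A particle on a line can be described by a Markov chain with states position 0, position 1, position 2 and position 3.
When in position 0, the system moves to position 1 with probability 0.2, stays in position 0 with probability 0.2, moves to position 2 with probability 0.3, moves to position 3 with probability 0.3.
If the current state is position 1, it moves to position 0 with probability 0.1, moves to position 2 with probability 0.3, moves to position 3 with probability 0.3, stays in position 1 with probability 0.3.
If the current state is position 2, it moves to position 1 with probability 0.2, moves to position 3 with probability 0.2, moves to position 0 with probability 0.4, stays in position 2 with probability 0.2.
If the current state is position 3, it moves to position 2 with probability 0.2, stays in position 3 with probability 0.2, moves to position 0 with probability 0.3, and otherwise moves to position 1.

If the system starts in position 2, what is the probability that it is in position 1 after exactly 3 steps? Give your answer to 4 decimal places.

0.2500

Propagate the distribution vector 3 steps from position 2.
After 0 steps: (0.0000, 0.0000, 1.0000, 0.0000)
After 1 step: (0.4000, 0.2000, 0.2000, 0.2000)
After 2 steps: (0.2400, 0.2400, 0.2600, 0.2600)
After 3 steps: (0.2540, 0.2500, 0.2480, 0.2480)
P(in position 1 after 3 steps) = 0.2500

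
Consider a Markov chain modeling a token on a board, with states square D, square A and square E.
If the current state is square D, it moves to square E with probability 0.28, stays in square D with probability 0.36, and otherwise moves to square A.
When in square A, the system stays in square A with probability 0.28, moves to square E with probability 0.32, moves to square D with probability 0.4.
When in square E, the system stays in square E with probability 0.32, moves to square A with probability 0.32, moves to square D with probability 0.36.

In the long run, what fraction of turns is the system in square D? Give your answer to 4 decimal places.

Let the stationary distribution be π with π = πP and π_1 + π_2 + π_3 = 1.
π_1 = 0.36·π_1 + 0.4·π_2 + 0.36·π_3
π_2 = 0.36·π_1 + 0.28·π_2 + 0.32·π_3
Solving with the normalization constraint gives π = (0.3729, 0.3220, 0.3051).
So the stationary probability of square D is 0.3729.

0.3729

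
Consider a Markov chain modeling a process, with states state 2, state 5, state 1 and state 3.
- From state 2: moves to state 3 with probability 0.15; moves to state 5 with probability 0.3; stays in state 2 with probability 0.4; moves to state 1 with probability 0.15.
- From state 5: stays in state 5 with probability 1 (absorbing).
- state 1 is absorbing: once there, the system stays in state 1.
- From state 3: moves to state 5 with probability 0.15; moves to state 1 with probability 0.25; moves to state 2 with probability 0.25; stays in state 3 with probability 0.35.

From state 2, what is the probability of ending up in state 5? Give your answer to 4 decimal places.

Let h(s) be the probability of absorption at state 5 starting from transient state s. Then h(state 5) = 1 and h(state 1) = 0. By first-step analysis:
h(state 2) = 0.4·h(state 2) + 0.3·1 + 0.15·0 + 0.15·h(state 3)
h(state 3) = 0.25·h(state 2) + 0.15·1 + 0.25·0 + 0.35·h(state 3)
Solving: h(state 2) = 0.6170, h(state 3) = 0.4681.
Starting from state 2, the probability is 0.6170.

0.6170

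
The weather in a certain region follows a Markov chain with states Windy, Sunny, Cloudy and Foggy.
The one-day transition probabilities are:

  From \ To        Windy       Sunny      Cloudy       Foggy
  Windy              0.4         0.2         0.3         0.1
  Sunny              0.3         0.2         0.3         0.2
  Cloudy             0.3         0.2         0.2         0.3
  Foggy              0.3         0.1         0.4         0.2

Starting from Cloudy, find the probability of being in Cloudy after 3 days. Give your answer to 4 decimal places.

0.2880

Propagate the distribution vector 3 days from Cloudy.
After 0 days: (0.0000, 0.0000, 1.0000, 0.0000)
After 1 day: (0.3000, 0.2000, 0.2000, 0.3000)
After 2 days: (0.3300, 0.1700, 0.3100, 0.1900)
After 3 days: (0.3330, 0.1810, 0.2880, 0.1980)
P(in Cloudy after 3 days) = 0.2880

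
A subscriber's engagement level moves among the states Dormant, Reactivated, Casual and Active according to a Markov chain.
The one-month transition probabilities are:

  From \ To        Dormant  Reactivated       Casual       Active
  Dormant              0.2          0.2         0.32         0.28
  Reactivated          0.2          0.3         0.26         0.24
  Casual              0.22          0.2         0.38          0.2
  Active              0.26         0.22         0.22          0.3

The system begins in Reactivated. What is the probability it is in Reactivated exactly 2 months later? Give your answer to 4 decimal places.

Propagate the distribution vector 2 months from Reactivated.
After 0 months: (0.0000, 1.0000, 0.0000, 0.0000)
After 1 month: (0.2000, 0.3000, 0.2600, 0.2400)
After 2 months: (0.2196, 0.2348, 0.2936, 0.2520)
P(in Reactivated after 2 months) = 0.2348

0.2348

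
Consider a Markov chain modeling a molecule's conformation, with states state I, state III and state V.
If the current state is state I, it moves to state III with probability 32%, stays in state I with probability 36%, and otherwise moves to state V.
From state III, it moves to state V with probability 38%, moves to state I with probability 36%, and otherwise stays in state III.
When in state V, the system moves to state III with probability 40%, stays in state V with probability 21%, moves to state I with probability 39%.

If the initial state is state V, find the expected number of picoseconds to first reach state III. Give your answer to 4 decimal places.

Let t(s) be the expected number of picoseconds to first reach state III from state s, with t(state III) = 0. Conditioning on the first picosecond:
t(state I) = 1 + 0.36·t(state I) + 0.32·t(state V)
t(state V) = 1 + 0.39·t(state I) + 0.21·t(state V)
Solving: t(state I) = 2.9149, t(state V) = 2.7048.
Expected picoseconds from state V to state III: 2.7048.

2.7048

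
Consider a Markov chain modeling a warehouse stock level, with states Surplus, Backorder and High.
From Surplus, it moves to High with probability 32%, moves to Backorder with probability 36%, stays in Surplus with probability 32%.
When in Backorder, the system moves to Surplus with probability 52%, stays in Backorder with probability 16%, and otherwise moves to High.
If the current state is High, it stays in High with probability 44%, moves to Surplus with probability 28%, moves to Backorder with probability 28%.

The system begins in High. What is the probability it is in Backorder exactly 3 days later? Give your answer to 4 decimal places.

0.2764

Propagate the distribution vector 3 days from High.
After 0 days: (0.0000, 0.0000, 1.0000)
After 1 day: (0.2800, 0.2800, 0.4400)
After 2 days: (0.3584, 0.2688, 0.3728)
After 3 days: (0.3588, 0.2764, 0.3647)
P(in Backorder after 3 days) = 0.2764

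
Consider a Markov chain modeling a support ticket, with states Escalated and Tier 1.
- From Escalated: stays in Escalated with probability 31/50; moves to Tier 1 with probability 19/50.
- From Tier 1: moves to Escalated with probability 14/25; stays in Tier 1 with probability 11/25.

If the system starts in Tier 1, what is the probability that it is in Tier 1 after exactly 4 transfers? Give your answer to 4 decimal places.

0.4043

Propagate the distribution vector 4 transfers from Tier 1.
After 0 transfers: (0.0000, 1.0000)
After 1 transfer: (0.5600, 0.4400)
After 2 transfers: (0.5936, 0.4064)
After 3 transfers: (0.5956, 0.4044)
After 4 transfers: (0.5957, 0.4043)
P(in Tier 1 after 4 transfers) = 0.4043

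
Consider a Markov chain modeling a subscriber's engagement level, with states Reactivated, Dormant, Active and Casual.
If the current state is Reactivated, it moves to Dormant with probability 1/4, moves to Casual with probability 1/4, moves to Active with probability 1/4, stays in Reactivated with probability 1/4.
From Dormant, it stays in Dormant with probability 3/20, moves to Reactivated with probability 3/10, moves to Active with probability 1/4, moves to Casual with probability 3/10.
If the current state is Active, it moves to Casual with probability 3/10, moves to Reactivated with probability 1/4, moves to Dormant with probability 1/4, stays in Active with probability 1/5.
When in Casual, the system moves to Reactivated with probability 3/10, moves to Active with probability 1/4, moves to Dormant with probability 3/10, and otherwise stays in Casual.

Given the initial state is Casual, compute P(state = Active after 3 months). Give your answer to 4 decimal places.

0.2381

Propagate the distribution vector 3 months from Casual.
After 0 months: (0.0000, 0.0000, 0.0000, 1.0000)
After 1 month: (0.3000, 0.3000, 0.2500, 0.1500)
After 2 months: (0.2725, 0.2275, 0.2375, 0.2625)
After 3 months: (0.2745, 0.2404, 0.2381, 0.2470)
P(in Active after 3 months) = 0.2381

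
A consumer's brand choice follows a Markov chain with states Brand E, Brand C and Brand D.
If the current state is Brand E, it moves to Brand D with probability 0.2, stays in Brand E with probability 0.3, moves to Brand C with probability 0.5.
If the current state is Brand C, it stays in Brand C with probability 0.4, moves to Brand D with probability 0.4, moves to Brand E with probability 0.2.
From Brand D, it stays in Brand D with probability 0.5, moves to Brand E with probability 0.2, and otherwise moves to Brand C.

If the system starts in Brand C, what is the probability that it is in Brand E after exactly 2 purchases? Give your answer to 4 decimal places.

0.2200

Sum over the intermediate state after 1 purchase:
P = P(Brand C→Brand E)·P(Brand E→Brand E) + P(Brand C→Brand C)·P(Brand C→Brand E) + P(Brand C→Brand D)·P(Brand D→Brand E)
  = 0.2×0.3 + 0.4×0.2 + 0.4×0.2
  = 0.0600 + 0.0800 + 0.0800 = 0.2200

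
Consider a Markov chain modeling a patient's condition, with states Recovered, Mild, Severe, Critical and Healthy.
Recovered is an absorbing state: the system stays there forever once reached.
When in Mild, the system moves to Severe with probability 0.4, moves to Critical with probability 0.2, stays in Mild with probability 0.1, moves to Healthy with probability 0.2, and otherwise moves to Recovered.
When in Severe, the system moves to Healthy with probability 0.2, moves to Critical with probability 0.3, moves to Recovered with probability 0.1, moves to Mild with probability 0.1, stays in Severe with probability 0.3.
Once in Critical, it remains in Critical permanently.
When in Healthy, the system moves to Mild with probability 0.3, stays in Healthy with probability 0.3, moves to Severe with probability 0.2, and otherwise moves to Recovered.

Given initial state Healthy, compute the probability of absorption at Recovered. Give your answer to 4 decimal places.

0.5570

Let h(s) be the probability of absorption at Recovered starting from transient state s. Then h(Recovered) = 1 and h(Critical) = 0. By first-step analysis:
h(Mild) = 0.1·1 + 0.1·h(Mild) + 0.4·h(Severe) + 0.2·0 + 0.2·h(Healthy)
h(Severe) = 0.1·1 + 0.1·h(Mild) + 0.3·h(Severe) + 0.3·0 + 0.2·h(Healthy)
h(Healthy) = 0.2·1 + 0.3·h(Mild) + 0.2·h(Severe) + 0.3·h(Healthy)
Solving: h(Mild) = 0.3941, h(Severe) = 0.3583, h(Healthy) = 0.5570.
Starting from Healthy, the probability is 0.5570.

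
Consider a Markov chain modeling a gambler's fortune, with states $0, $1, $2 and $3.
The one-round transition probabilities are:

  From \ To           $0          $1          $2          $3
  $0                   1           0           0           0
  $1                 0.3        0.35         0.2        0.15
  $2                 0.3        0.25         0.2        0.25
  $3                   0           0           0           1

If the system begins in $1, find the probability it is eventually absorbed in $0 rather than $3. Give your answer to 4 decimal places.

0.6383

Let h(s) be the probability of absorption at $0 starting from transient state s. Then h($0) = 1 and h($3) = 0. By first-step analysis:
h($1) = 0.3·1 + 0.35·h($1) + 0.2·h($2) + 0.15·0
h($2) = 0.3·1 + 0.25·h($1) + 0.2·h($2) + 0.25·0
Solving: h($1) = 0.6383, h($2) = 0.5745.
Starting from $1, the probability is 0.6383.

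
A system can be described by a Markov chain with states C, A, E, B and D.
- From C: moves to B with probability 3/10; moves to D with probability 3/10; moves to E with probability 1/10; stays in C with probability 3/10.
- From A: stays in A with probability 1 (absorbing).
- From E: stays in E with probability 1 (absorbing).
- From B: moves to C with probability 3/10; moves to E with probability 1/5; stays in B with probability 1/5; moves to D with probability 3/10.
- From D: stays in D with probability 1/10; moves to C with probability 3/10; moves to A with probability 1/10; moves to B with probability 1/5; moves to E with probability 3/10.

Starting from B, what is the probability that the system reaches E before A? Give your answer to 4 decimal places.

0.8864

Let h(s) be the probability of absorption at E starting from transient state s. Then h(E) = 1 and h(A) = 0. By first-step analysis:
h(C) = 0.3·h(C) + 0.1·1 + 0.3·h(B) + 0.3·h(D)
h(B) = 0.3·h(C) + 0.2·1 + 0.2·h(B) + 0.3·h(D)
h(D) = 0.3·h(C) + 0.1·0 + 0.3·1 + 0.2·h(B) + 0.1·h(D)
Solving: h(C) = 0.8750, h(B) = 0.8864, h(D) = 0.8220.
Starting from B, the probability is 0.8864.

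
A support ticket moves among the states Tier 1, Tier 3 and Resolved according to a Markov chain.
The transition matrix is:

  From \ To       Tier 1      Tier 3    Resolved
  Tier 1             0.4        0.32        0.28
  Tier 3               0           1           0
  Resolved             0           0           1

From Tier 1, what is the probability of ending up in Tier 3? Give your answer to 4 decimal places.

Let h(s) be the probability of absorption at Tier 3 starting from transient state s. Then h(Tier 3) = 1 and h(Resolved) = 0. By first-step analysis:
h(Tier 1) = 0.4·h(Tier 1) + 0.32·1 + 0.28·0
Solving: h(Tier 1) = 0.5333.
Starting from Tier 1, the probability is 0.5333.

0.5333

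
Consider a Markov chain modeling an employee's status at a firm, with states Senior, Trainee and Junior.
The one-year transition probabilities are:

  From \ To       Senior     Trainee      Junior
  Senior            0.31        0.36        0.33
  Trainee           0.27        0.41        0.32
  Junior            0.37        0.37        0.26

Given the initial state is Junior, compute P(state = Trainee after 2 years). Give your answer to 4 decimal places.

Sum over the intermediate state after 1 year:
P = P(Junior→Senior)·P(Senior→Trainee) + P(Junior→Trainee)·P(Trainee→Trainee) + P(Junior→Junior)·P(Junior→Trainee)
  = 0.37×0.36 + 0.37×0.41 + 0.26×0.37
  = 0.1332 + 0.1517 + 0.0962 = 0.3811

0.3811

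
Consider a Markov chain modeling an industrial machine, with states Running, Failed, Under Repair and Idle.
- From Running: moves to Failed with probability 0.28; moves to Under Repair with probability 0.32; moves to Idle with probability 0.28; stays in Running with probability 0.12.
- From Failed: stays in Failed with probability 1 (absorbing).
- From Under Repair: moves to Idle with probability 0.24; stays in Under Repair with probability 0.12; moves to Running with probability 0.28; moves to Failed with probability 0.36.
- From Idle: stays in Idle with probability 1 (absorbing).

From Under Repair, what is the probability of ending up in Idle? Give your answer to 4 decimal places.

0.4229

Let h(s) be the probability of absorption at Idle starting from transient state s. Then h(Idle) = 1 and h(Failed) = 0. By first-step analysis:
h(Running) = 0.12·h(Running) + 0.28·0 + 0.32·h(Under Repair) + 0.28·1
h(Under Repair) = 0.28·h(Running) + 0.36·0 + 0.12·h(Under Repair) + 0.24·1
Solving: h(Running) = 0.4720, h(Under Repair) = 0.4229.
Starting from Under Repair, the probability is 0.4229.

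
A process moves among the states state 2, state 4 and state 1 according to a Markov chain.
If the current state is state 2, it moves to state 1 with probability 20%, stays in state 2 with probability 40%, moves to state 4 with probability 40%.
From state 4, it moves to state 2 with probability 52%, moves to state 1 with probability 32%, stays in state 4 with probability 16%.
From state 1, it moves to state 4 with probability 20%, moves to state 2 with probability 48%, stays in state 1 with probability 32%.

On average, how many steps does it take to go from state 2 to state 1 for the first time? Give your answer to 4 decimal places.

Let t(s) be the expected number of steps to first reach state 1 from state s, with t(state 1) = 0. Conditioning on the first step:
t(state 2) = 1 + 0.4·t(state 2) + 0.4·t(state 4)
t(state 4) = 1 + 0.52·t(state 2) + 0.16·t(state 4)
Solving: t(state 2) = 4.1892, t(state 4) = 3.7838.
Expected steps from state 2 to state 1: 4.1892.

4.1892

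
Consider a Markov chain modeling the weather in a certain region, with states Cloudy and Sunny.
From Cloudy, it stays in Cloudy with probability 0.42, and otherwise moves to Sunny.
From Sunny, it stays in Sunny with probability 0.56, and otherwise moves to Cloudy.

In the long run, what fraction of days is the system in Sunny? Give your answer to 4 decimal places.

0.5686

Let the stationary distribution be π with π = πP and π_1 + π_2 = 1.
π_1 = 0.42·π_1 + 0.44·π_2
Solving with the normalization constraint gives π = (0.4314, 0.5686).
So the stationary probability of Sunny is 0.5686.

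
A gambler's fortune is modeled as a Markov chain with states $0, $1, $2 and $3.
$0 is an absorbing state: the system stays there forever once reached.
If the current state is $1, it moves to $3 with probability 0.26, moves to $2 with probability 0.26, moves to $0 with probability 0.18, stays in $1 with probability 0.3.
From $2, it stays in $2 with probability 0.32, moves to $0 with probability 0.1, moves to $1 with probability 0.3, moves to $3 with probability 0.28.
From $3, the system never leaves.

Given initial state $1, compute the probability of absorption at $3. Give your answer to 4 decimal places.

Let h(s) be the probability of absorption at $3 starting from transient state s. Then h($3) = 1 and h($0) = 0. By first-step analysis:
h($1) = 0.18·0 + 0.3·h($1) + 0.26·h($2) + 0.26·1
h($2) = 0.1·0 + 0.3·h($1) + 0.32·h($2) + 0.28·1
Solving: h($1) = 0.6271, h($2) = 0.6884.
Starting from $1, the probability is 0.6271.

0.6271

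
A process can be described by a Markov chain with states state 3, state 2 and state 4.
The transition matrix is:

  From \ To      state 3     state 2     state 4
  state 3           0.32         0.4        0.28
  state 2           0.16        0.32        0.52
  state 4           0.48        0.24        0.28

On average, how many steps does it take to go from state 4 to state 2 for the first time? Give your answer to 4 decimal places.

Let t(s) be the expected number of steps to first reach state 2 from state s, with t(state 2) = 0. Conditioning on the first step:
t(state 3) = 1 + 0.32·t(state 3) + 0.28·t(state 4)
t(state 4) = 1 + 0.48·t(state 3) + 0.28·t(state 4)
Solving: t(state 3) = 2.8153, t(state 4) = 3.2658.
Expected steps from state 4 to state 2: 3.2658.

3.2658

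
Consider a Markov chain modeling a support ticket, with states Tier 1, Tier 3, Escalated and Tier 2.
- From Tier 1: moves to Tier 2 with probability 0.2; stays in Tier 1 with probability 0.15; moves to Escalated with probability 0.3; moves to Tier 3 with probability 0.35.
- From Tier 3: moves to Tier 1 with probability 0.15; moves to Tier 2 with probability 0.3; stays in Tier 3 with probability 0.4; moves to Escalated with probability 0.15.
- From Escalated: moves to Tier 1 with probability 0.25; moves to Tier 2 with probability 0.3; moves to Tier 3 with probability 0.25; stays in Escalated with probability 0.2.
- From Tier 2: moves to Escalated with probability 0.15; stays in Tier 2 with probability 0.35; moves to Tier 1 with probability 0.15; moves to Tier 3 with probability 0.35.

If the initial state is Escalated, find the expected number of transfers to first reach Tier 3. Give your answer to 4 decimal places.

Let t(s) be the expected number of transfers to first reach Tier 3 from state s, with t(Tier 3) = 0. Conditioning on the first transfer:
t(Tier 1) = 1 + 0.15·t(Tier 1) + 0.3·t(Escalated) + 0.2·t(Tier 2)
t(Escalated) = 1 + 0.25·t(Tier 1) + 0.2·t(Escalated) + 0.3·t(Tier 2)
t(Tier 2) = 1 + 0.15·t(Tier 1) + 0.15·t(Escalated) + 0.35·t(Tier 2)
Solving: t(Tier 1) = 3.0645, t(Escalated) = 3.3387, t(Tier 2) = 3.0161.
Expected transfers from Escalated to Tier 3: 3.3387.

3.3387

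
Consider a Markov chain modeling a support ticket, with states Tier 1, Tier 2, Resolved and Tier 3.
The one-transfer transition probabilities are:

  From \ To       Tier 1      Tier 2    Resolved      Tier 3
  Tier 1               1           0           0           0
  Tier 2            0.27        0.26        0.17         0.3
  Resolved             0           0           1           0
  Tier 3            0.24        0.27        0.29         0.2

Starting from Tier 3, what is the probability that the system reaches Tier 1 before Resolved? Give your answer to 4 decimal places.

0.4902

Let h(s) be the probability of absorption at Tier 1 starting from transient state s. Then h(Tier 1) = 1 and h(Resolved) = 0. By first-step analysis:
h(Tier 2) = 0.27·1 + 0.26·h(Tier 2) + 0.17·0 + 0.3·h(Tier 3)
h(Tier 3) = 0.24·1 + 0.27·h(Tier 2) + 0.29·0 + 0.2·h(Tier 3)
Solving: h(Tier 2) = 0.5636, h(Tier 3) = 0.4902.
Starting from Tier 3, the probability is 0.4902.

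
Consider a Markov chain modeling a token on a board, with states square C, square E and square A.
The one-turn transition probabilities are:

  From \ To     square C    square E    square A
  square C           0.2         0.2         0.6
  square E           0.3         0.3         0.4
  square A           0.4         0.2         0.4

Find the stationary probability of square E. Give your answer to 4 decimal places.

Let the stationary distribution be π with π = πP and π_1 + π_2 + π_3 = 1.
π_1 = 0.2·π_1 + 0.3·π_2 + 0.4·π_3
π_2 = 0.2·π_1 + 0.3·π_2 + 0.2·π_3
Solving with the normalization constraint gives π = (0.3148, 0.2222, 0.4630).
So the stationary probability of square E is 0.2222.

0.2222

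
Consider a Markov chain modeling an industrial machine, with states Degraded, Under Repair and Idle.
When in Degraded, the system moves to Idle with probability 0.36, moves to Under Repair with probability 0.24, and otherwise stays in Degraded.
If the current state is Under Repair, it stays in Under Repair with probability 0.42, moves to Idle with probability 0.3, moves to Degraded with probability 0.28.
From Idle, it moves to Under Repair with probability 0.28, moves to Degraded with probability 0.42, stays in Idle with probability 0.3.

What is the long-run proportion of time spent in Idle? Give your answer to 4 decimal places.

Let the stationary distribution be π with π = πP and π_1 + π_2 + π_3 = 1.
π_1 = 0.4·π_1 + 0.28·π_2 + 0.42·π_3
π_2 = 0.24·π_1 + 0.42·π_2 + 0.28·π_3
Solving with the normalization constraint gives π = (0.3694, 0.3084, 0.3222).
So the stationary probability of Idle is 0.3222.

0.3222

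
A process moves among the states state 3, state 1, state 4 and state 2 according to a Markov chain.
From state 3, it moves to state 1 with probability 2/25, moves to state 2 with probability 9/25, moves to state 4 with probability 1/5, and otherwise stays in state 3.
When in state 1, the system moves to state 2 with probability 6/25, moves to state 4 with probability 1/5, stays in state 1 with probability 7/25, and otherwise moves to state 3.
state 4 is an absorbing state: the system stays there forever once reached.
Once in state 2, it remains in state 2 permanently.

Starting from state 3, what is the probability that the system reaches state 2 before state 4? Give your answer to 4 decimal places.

Let h(s) be the probability of absorption at state 2 starting from transient state s. Then h(state 2) = 1 and h(state 4) = 0. By first-step analysis:
h(state 3) = 0.36·h(state 3) + 0.08·h(state 1) + 0.2·0 + 0.36·1
h(state 1) = 0.28·h(state 3) + 0.28·h(state 1) + 0.2·0 + 0.24·1
Solving: h(state 3) = 0.6350, h(state 1) = 0.5803.
Starting from state 3, the probability is 0.6350.

0.6350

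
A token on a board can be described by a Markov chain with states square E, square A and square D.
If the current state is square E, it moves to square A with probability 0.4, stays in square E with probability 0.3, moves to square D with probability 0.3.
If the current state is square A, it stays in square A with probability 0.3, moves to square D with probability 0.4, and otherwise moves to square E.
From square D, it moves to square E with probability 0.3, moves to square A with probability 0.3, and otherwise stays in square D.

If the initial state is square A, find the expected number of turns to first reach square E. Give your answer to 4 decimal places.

Let t(s) be the expected number of turns to first reach square E from state s, with t(square E) = 0. Conditioning on the first turn:
t(square A) = 1 + 0.3·t(square A) + 0.4·t(square D)
t(square D) = 1 + 0.3·t(square A) + 0.4·t(square D)
Solving: t(square A) = 3.3333, t(square D) = 3.3333.
Expected turns from square A to square E: 3.3333.

3.3333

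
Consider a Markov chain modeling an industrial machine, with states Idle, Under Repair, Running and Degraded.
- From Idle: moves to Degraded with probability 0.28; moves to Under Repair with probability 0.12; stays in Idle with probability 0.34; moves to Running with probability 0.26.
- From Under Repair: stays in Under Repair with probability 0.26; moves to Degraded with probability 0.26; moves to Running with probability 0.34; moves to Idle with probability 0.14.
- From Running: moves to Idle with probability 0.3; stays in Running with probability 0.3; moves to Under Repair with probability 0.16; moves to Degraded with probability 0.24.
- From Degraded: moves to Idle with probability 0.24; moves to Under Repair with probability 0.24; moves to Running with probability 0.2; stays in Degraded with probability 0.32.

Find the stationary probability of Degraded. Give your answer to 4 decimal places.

0.2765

Let the stationary distribution be π with π = πP and π_1 + π_2 + π_3 + π_4 = 1.
π_1 = 0.34·π_1 + 0.14·π_2 + 0.3·π_3 + 0.24·π_4
π_2 = 0.12·π_1 + 0.26·π_2 + 0.16·π_3 + 0.24·π_4
π_3 = 0.26·π_1 + 0.34·π_2 + 0.3·π_3 + 0.2·π_4
Solving with the normalization constraint gives π = (0.2634, 0.1906, 0.2694, 0.2765).
So the stationary probability of Degraded is 0.2765.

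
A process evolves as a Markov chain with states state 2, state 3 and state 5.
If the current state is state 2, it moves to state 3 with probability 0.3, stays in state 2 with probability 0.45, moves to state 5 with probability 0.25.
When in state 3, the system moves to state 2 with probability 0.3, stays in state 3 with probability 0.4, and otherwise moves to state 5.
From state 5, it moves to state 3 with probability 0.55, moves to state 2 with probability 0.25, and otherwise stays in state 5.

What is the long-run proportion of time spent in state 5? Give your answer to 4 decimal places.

0.2574

Let the stationary distribution be π with π = πP and π_1 + π_2 + π_3 = 1.
π_1 = 0.45·π_1 + 0.3·π_2 + 0.25·π_3
π_2 = 0.3·π_1 + 0.4·π_2 + 0.55·π_3
Solving with the normalization constraint gives π = (0.3378, 0.4048, 0.2574).
So the stationary probability of state 5 is 0.2574.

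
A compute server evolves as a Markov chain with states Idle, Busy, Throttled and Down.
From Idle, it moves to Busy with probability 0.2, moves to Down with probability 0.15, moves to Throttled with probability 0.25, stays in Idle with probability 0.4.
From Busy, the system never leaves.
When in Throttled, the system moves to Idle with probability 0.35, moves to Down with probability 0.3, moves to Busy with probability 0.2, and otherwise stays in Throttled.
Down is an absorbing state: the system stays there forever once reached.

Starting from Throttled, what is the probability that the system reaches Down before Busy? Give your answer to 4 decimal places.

Let h(s) be the probability of absorption at Down starting from transient state s. Then h(Down) = 1 and h(Busy) = 0. By first-step analysis:
h(Idle) = 0.4·h(Idle) + 0.2·0 + 0.25·h(Throttled) + 0.15·1
h(Throttled) = 0.35·h(Idle) + 0.2·0 + 0.15·h(Throttled) + 0.3·1
Solving: h(Idle) = 0.4793, h(Throttled) = 0.5503.
Starting from Throttled, the probability is 0.5503.

0.5503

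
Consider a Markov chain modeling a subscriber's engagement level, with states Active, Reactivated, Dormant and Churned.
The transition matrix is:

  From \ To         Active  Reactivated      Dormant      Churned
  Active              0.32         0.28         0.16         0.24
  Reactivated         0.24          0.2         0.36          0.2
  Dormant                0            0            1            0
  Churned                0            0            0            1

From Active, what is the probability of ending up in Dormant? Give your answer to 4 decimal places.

0.4799

Let h(s) be the probability of absorption at Dormant starting from transient state s. Then h(Dormant) = 1 and h(Churned) = 0. By first-step analysis:
h(Active) = 0.32·h(Active) + 0.28·h(Reactivated) + 0.16·1 + 0.24·0
h(Reactivated) = 0.24·h(Active) + 0.2·h(Reactivated) + 0.36·1 + 0.2·0
Solving: h(Active) = 0.4799, h(Reactivated) = 0.5940.
Starting from Active, the probability is 0.4799.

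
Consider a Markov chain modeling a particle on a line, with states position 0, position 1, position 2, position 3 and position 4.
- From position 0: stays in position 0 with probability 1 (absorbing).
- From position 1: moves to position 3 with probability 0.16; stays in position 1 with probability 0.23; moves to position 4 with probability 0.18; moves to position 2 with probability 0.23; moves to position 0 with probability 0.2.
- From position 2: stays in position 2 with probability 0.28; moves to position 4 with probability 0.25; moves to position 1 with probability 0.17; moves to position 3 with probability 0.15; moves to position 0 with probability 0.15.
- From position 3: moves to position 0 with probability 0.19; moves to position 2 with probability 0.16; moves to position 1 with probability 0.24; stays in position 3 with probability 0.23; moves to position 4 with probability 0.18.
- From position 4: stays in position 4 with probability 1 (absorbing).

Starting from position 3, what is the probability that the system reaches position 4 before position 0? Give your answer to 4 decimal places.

Let h(s) be the probability of absorption at position 4 starting from transient state s. Then h(position 4) = 1 and h(position 0) = 0. By first-step analysis:
h(position 1) = 0.2·0 + 0.23·h(position 1) + 0.23·h(position 2) + 0.16·h(position 3) + 0.18·1
h(position 2) = 0.15·0 + 0.17·h(position 1) + 0.28·h(position 2) + 0.15·h(position 3) + 0.25·1
h(position 3) = 0.19·0 + 0.24·h(position 1) + 0.16·h(position 2) + 0.23·h(position 3) + 0.18·1
Solving: h(position 1) = 0.5121, h(position 2) = 0.5750, h(position 3) = 0.5128.
Starting from position 3, the probability is 0.5128.

0.5128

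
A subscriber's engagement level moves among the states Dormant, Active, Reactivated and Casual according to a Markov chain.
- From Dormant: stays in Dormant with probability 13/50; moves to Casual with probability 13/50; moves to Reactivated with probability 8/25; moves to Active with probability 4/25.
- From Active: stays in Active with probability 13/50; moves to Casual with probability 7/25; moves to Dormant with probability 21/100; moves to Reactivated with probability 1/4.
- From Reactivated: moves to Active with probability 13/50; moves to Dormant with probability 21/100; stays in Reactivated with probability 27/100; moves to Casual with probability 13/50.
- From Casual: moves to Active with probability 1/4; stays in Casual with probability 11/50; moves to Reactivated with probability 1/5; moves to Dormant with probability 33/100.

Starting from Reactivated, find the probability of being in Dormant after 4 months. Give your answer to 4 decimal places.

Propagate the distribution vector 4 months from Reactivated.
After 0 months: (0.0000, 0.0000, 1.0000, 0.0000)
After 1 month: (0.2100, 0.2600, 0.2700, 0.2600)
After 2 months: (0.2517, 0.2364, 0.2571, 0.2548)
After 3 months: (0.2532, 0.2323, 0.2600, 0.2545)
After 4 months: (0.2532, 0.2321, 0.2602, 0.2545)
P(in Dormant after 4 months) = 0.2532

0.2532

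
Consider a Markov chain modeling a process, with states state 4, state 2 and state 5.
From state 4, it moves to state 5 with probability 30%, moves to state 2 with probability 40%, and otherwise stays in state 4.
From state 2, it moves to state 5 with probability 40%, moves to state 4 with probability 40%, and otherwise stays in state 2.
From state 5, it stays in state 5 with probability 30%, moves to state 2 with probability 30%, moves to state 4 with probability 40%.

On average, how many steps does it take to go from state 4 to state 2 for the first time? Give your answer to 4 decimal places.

2.7027

Let t(s) be the expected number of steps to first reach state 2 from state s, with t(state 2) = 0. Conditioning on the first step:
t(state 4) = 1 + 0.3·t(state 4) + 0.3·t(state 5)
t(state 5) = 1 + 0.4·t(state 4) + 0.3·t(state 5)
Solving: t(state 4) = 2.7027, t(state 5) = 2.9730.
Expected steps from state 4 to state 2: 2.7027.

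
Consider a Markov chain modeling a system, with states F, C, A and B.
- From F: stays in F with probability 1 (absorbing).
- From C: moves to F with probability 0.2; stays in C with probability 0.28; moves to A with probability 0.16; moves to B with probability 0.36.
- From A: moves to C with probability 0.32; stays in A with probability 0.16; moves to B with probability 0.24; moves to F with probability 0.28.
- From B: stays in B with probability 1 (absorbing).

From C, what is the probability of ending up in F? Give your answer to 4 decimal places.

Let h(s) be the probability of absorption at F starting from transient state s. Then h(F) = 1 and h(B) = 0. By first-step analysis:
h(C) = 0.2·1 + 0.28·h(C) + 0.16·h(A) + 0.36·0
h(A) = 0.28·1 + 0.32·h(C) + 0.16·h(A) + 0.24·0
Solving: h(C) = 0.3844, h(A) = 0.4798.
Starting from C, the probability is 0.3844.

0.3844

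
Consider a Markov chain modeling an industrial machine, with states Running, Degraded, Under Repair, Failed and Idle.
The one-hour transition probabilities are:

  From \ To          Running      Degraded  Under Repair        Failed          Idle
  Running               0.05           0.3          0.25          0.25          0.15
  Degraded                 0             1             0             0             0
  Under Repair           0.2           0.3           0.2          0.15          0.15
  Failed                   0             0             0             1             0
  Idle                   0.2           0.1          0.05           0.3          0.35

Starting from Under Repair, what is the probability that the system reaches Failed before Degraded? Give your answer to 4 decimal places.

Let h(s) be the probability of absorption at Failed starting from transient state s. Then h(Failed) = 1 and h(Degraded) = 0. By first-step analysis:
h(Running) = 0.05·h(Running) + 0.3·0 + 0.25·h(Under Repair) + 0.25·1 + 0.15·h(Idle)
h(Under Repair) = 0.2·h(Running) + 0.3·0 + 0.2·h(Under Repair) + 0.15·1 + 0.15·h(Idle)
h(Idle) = 0.2·h(Running) + 0.1·0 + 0.05·h(Under Repair) + 0.3·1 + 0.35·h(Idle)
Solving: h(Running) = 0.4767, h(Under Repair) = 0.4269, h(Idle) = 0.6411.
Starting from Under Repair, the probability is 0.4269.

0.4269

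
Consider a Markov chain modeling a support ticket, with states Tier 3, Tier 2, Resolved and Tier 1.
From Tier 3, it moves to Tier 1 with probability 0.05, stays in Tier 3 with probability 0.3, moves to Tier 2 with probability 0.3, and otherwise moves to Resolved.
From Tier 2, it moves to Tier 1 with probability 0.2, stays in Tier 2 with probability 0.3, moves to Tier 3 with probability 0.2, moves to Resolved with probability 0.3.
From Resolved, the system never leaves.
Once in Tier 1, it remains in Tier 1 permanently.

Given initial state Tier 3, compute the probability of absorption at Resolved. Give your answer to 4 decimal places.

Let h(s) be the probability of absorption at Resolved starting from transient state s. Then h(Resolved) = 1 and h(Tier 1) = 0. By first-step analysis:
h(Tier 3) = 0.3·h(Tier 3) + 0.3·h(Tier 2) + 0.35·1 + 0.05·0
h(Tier 2) = 0.2·h(Tier 3) + 0.3·h(Tier 2) + 0.3·1 + 0.2·0
Solving: h(Tier 3) = 0.7791, h(Tier 2) = 0.6512.
Starting from Tier 3, the probability is 0.7791.

0.7791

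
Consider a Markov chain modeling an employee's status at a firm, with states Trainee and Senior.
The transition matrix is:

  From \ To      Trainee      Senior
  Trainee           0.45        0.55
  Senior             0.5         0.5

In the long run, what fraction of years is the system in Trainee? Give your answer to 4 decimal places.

0.4762

Let the stationary distribution be π with π = πP and π_1 + π_2 = 1.
π_1 = 0.45·π_1 + 0.5·π_2
Solving with the normalization constraint gives π = (0.4762, 0.5238).
So the stationary probability of Trainee is 0.4762.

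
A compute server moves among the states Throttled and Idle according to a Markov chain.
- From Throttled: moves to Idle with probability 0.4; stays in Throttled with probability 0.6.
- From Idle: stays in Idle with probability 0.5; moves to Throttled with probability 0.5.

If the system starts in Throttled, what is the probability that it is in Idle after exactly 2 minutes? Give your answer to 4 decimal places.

Sum over the intermediate state after 1 minute:
P = P(Throttled→Throttled)·P(Throttled→Idle) + P(Throttled→Idle)·P(Idle→Idle)
  = 0.6×0.4 + 0.4×0.5
  = 0.2400 + 0.2000 = 0.4400

0.4400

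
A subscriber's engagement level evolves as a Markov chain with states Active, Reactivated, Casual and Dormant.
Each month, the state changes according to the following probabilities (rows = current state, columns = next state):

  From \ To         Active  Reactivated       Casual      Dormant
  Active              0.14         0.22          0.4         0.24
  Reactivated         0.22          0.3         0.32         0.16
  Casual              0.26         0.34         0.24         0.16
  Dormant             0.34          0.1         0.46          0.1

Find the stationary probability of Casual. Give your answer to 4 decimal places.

Let the stationary distribution be π with π = πP and π_1 + π_2 + π_3 + π_4 = 1.
π_1 = 0.14·π_1 + 0.22·π_2 + 0.26·π_3 + 0.34·π_4
π_2 = 0.22·π_1 + 0.3·π_2 + 0.34·π_3 + 0.1·π_4
π_3 = 0.4·π_1 + 0.32·π_2 + 0.24·π_3 + 0.46·π_4
Solving with the normalization constraint gives π = (0.2349, 0.2609, 0.3356, 0.1687).
So the stationary probability of Casual is 0.3356.

0.3356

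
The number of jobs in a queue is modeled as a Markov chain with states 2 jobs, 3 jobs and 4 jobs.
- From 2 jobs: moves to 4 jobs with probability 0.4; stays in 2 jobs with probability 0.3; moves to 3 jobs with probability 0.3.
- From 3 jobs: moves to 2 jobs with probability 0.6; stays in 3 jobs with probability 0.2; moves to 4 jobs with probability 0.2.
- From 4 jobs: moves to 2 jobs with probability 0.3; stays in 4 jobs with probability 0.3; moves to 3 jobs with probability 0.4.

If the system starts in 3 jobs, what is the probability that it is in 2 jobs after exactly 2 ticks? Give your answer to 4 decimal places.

0.3600

Sum over the intermediate state after 1 tick:
P = P(3 jobs→2 jobs)·P(2 jobs→2 jobs) + P(3 jobs→3 jobs)·P(3 jobs→2 jobs) + P(3 jobs→4 jobs)·P(4 jobs→2 jobs)
  = 0.6×0.3 + 0.2×0.6 + 0.2×0.3
  = 0.1800 + 0.1200 + 0.0600 = 0.3600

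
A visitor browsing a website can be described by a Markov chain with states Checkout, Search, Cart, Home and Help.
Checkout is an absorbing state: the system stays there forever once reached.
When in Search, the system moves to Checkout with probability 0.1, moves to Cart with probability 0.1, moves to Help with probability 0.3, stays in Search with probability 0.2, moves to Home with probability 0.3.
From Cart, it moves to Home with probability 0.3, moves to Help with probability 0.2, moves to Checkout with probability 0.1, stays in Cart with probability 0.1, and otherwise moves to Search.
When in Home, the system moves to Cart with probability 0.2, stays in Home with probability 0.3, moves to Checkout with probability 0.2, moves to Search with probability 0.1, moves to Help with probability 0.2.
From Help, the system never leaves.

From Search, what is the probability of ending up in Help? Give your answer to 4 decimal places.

Let h(s) be the probability of absorption at Help starting from transient state s. Then h(Help) = 1 and h(Checkout) = 0. By first-step analysis:
h(Search) = 0.1·0 + 0.2·h(Search) + 0.1·h(Cart) + 0.3·h(Home) + 0.3·1
h(Cart) = 0.1·0 + 0.3·h(Search) + 0.1·h(Cart) + 0.3·h(Home) + 0.2·1
h(Home) = 0.2·0 + 0.1·h(Search) + 0.2·h(Cart) + 0.3·h(Home) + 0.2·1
Solving: h(Search) = 0.6641, h(Cart) = 0.6305, h(Home) = 0.5607.
Starting from Search, the probability is 0.6641.

0.6641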